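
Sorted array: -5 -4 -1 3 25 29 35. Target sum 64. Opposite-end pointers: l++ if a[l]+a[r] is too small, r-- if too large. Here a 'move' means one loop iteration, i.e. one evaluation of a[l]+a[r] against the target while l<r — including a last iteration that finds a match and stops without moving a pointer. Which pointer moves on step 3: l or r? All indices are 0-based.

l

[0,6] -5+35=30 <64 → l++
[1,6] -4+35=31 <64 → l++
[2,6] -1+35=34 <64 → l++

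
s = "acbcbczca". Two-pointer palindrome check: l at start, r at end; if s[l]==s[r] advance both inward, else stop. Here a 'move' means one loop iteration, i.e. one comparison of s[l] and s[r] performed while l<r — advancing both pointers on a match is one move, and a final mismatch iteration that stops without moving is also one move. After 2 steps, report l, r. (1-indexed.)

[1,9] 'a'=='a' → l++,r--
[2,8] 'c'=='c' → l++,r--

l=3, r=7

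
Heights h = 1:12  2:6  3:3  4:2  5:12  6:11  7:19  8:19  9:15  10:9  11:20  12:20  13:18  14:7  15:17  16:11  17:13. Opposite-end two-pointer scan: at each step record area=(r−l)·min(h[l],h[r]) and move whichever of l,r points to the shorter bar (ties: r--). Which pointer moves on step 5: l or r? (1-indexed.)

[1,17] min(12,13)*16=192 best=192 * → l++
[2,17] min(6,13)*15=90 best=192 → l++
[3,17] min(3,13)*14=42 best=192 → l++
[4,17] min(2,13)*13=26 best=192 → l++
[5,17] min(12,13)*12=144 best=192 → l++

l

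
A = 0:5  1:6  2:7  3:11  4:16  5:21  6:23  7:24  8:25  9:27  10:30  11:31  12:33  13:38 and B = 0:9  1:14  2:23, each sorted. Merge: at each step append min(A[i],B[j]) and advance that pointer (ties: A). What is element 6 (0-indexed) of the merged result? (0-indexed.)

merged[6] = 16

i=0 j=0: A[i]=5<=B[j]=9 take 5, i++
i=1 j=0: A[i]=6<=B[j]=9 take 6, i++
i=2 j=0: A[i]=7<=B[j]=9 take 7, i++
i=3 j=0: A[i]=11>B[j]=9 take 9, j++
i=3 j=1: A[i]=11<=B[j]=14 take 11, i++
i=4 j=1: A[i]=16>B[j]=14 take 14, j++
i=4 j=2: A[i]=16<=B[j]=23 take 16, i++
i=5 j=2: A[i]=21<=B[j]=23 take 21, i++
i=6 j=2: A[i]=23<=B[j]=23 take 23, i++
i=7 j=2: A[i]=24>B[j]=23 take 23, j++
i=7 j=3: B done, take A[i]=24, i++
i=8 j=3: B done, take A[i]=25, i++
i=9 j=3: B done, take A[i]=27, i++
i=10 j=3: B done, take A[i]=30, i++
i=11 j=3: B done, take A[i]=31, i++
i=12 j=3: B done, take A[i]=33, i++
i=13 j=3: B done, take A[i]=38, i++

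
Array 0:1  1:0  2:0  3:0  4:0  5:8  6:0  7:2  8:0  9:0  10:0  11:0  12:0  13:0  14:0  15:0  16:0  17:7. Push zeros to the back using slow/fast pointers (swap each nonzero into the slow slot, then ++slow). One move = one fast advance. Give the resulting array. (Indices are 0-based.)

[1, 8, 2, 7, 0, 0, 0, 0, 0, 0, 0, 0, 0, 0, 0, 0, 0, 0]

(s=0,f=0) a[fast]=1≠0 swap→a[0]=1 → slow++,fast++
(s=1,f=1) a[fast]=0 → fast++
(s=1,f=2) a[fast]=0 → fast++
(s=1,f=3) a[fast]=0 → fast++
(s=1,f=4) a[fast]=0 → fast++
(s=1,f=5) a[fast]=8≠0 swap→a[1]=8 → slow++,fast++
(s=2,f=6) a[fast]=0 → fast++
(s=2,f=7) a[fast]=2≠0 swap→a[2]=2 → slow++,fast++
(s=3,f=8) a[fast]=0 → fast++
(s=3,f=9) a[fast]=0 → fast++
(s=3,f=10) a[fast]=0 → fast++
(s=3,f=11) a[fast]=0 → fast++
(s=3,f=12) a[fast]=0 → fast++
(s=3,f=13) a[fast]=0 → fast++
(s=3,f=14) a[fast]=0 → fast++
(s=3,f=15) a[fast]=0 → fast++
(s=3,f=16) a[fast]=0 → fast++
(s=3,f=17) a[fast]=7≠0 swap→a[3]=7 → slow++,fast++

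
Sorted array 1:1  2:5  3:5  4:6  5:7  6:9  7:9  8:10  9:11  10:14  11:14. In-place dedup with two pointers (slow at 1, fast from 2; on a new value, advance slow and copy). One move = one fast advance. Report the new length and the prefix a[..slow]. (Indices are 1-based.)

slow=1 fast=2: a[fast]=5≠a[slow]=1 write a[2]=5, slow++,fast++
slow=2 fast=3: a[fast]=5=a[slow] dup, fast++
slow=2 fast=4: a[fast]=6≠a[slow]=5 write a[3]=6, slow++,fast++
slow=3 fast=5: a[fast]=7≠a[slow]=6 write a[4]=7, slow++,fast++
slow=4 fast=6: a[fast]=9≠a[slow]=7 write a[5]=9, slow++,fast++
slow=5 fast=7: a[fast]=9=a[slow] dup, fast++
slow=5 fast=8: a[fast]=10≠a[slow]=9 write a[6]=10, slow++,fast++
slow=6 fast=9: a[fast]=11≠a[slow]=10 write a[7]=11, slow++,fast++
slow=7 fast=10: a[fast]=14≠a[slow]=11 write a[8]=14, slow++,fast++
slow=8 fast=11: a[fast]=14=a[slow] dup, fast++

length 8; prefix = [1, 5, 6, 7, 9, 10, 11, 14]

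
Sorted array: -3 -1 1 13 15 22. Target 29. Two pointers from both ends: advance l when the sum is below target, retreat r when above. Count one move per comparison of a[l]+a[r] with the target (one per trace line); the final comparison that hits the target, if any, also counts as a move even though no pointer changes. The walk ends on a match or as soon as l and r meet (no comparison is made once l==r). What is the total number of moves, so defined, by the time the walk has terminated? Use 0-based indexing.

5 moves

[0,5] -3+22=19 <29 → l++
[1,5] -1+22=21 <29 → l++
[2,5] 1+22=23 <29 → l++
[3,5] 13+22=35 >29 → r--
[3,4] 13+15=28 <29 → l++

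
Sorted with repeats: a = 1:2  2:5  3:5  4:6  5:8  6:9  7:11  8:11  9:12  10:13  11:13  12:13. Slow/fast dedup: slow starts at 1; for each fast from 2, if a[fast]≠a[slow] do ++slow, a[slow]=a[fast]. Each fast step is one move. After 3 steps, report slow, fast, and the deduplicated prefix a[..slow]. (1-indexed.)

slow=3, fast=5, prefix=[2, 5, 6]

slow=1 fast=2: a[fast]=5≠a[slow]=2 write a[2]=5, slow++,fast++
slow=2 fast=3: a[fast]=5=a[slow] dup, fast++
slow=2 fast=4: a[fast]=6≠a[slow]=5 write a[3]=6, slow++,fast++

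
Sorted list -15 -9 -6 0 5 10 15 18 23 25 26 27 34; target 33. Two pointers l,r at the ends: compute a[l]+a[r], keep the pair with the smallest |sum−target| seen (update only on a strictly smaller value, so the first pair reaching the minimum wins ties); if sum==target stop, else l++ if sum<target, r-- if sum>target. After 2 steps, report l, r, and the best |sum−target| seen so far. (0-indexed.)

[0,12] -15+34=19 d=14 * → l++
[1,12] -9+34=25 d=8 * → l++

l=2, r=12, best |Δ|=8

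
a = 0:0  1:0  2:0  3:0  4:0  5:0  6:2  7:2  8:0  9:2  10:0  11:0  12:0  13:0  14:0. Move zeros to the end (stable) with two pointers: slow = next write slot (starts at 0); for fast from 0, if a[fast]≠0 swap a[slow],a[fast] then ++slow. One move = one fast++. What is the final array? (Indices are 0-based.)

[2, 2, 2, 0, 0, 0, 0, 0, 0, 0, 0, 0, 0, 0, 0]

(s=0,f=0) a[fast]=0 → fast++
(s=0,f=1) a[fast]=0 → fast++
(s=0,f=2) a[fast]=0 → fast++
(s=0,f=3) a[fast]=0 → fast++
(s=0,f=4) a[fast]=0 → fast++
(s=0,f=5) a[fast]=0 → fast++
(s=0,f=6) a[fast]=2≠0 swap→a[0]=2 → slow++,fast++
(s=1,f=7) a[fast]=2≠0 swap→a[1]=2 → slow++,fast++
(s=2,f=8) a[fast]=0 → fast++
(s=2,f=9) a[fast]=2≠0 swap→a[2]=2 → slow++,fast++
(s=3,f=10) a[fast]=0 → fast++
(s=3,f=11) a[fast]=0 → fast++
(s=3,f=12) a[fast]=0 → fast++
(s=3,f=13) a[fast]=0 → fast++
(s=3,f=14) a[fast]=0 → fast++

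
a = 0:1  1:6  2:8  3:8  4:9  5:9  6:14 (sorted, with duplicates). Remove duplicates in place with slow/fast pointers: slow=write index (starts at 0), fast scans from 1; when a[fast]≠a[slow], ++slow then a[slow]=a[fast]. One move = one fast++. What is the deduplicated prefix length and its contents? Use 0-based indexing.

slow=0 fast=1: a[fast]=6≠a[slow]=1 write a[1]=6, slow++,fast++
slow=1 fast=2: a[fast]=8≠a[slow]=6 write a[2]=8, slow++,fast++
slow=2 fast=3: a[fast]=8=a[slow] dup, fast++
slow=2 fast=4: a[fast]=9≠a[slow]=8 write a[3]=9, slow++,fast++
slow=3 fast=5: a[fast]=9=a[slow] dup, fast++
slow=3 fast=6: a[fast]=14≠a[slow]=9 write a[4]=14, slow++,fast++

length 5; prefix = [1, 6, 8, 9, 14]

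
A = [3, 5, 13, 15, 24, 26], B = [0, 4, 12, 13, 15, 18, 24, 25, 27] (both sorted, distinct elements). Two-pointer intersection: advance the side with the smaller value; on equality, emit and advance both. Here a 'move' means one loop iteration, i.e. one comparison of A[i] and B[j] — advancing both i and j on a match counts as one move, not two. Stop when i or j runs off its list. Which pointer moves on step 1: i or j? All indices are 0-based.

[i=0,j=0] 3>0 → j++

j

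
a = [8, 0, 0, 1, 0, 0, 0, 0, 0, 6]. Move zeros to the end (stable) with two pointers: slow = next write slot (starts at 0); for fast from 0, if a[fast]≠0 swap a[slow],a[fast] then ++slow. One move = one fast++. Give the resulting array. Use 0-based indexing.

[8, 1, 6, 0, 0, 0, 0, 0, 0, 0]

(s=0,f=0) a[fast]=8≠0 swap→a[0]=8 → slow++,fast++
(s=1,f=1) a[fast]=0 → fast++
(s=1,f=2) a[fast]=0 → fast++
(s=1,f=3) a[fast]=1≠0 swap→a[1]=1 → slow++,fast++
(s=2,f=4) a[fast]=0 → fast++
(s=2,f=5) a[fast]=0 → fast++
(s=2,f=6) a[fast]=0 → fast++
(s=2,f=7) a[fast]=0 → fast++
(s=2,f=8) a[fast]=0 → fast++
(s=2,f=9) a[fast]=6≠0 swap→a[2]=6 → slow++,fast++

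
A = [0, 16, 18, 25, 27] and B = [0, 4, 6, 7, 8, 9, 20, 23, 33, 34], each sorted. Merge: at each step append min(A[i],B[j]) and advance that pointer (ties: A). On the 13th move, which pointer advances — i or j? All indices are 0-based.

i

i=0 j=0: A[i]=0<=B[j]=0 take 0, i++
i=1 j=0: A[i]=16>B[j]=0 take 0, j++
i=1 j=1: A[i]=16>B[j]=4 take 4, j++
i=1 j=2: A[i]=16>B[j]=6 take 6, j++
i=1 j=3: A[i]=16>B[j]=7 take 7, j++
i=1 j=4: A[i]=16>B[j]=8 take 8, j++
i=1 j=5: A[i]=16>B[j]=9 take 9, j++
i=1 j=6: A[i]=16<=B[j]=20 take 16, i++
i=2 j=6: A[i]=18<=B[j]=20 take 18, i++
i=3 j=6: A[i]=25>B[j]=20 take 20, j++
i=3 j=7: A[i]=25>B[j]=23 take 23, j++
i=3 j=8: A[i]=25<=B[j]=33 take 25, i++
i=4 j=8: A[i]=27<=B[j]=33 take 27, i++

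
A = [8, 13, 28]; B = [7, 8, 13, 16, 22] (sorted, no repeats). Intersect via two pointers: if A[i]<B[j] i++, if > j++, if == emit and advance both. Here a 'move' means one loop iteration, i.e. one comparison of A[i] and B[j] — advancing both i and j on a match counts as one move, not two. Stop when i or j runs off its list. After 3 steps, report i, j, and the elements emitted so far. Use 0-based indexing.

i=0 j=0: 8>7, j++
i=0 j=1: 8==8 emit, i++,j++
i=1 j=2: 13==13 emit, i++,j++

i=2, j=3, emitted=[8, 13]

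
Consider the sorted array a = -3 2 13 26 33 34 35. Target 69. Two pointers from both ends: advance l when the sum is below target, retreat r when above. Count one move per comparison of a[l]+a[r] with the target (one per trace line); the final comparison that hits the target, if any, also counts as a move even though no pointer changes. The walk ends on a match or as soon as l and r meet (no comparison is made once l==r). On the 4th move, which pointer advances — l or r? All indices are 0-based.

l

[0,6] -3+35=32 <69 → l++
[1,6] 2+35=37 <69 → l++
[2,6] 13+35=48 <69 → l++
[3,6] 26+35=61 <69 → l++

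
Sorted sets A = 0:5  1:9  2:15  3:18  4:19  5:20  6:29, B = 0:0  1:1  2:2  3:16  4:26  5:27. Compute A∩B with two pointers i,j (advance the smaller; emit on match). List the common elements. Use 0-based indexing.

i=0 j=0: 5>0, j++
i=0 j=1: 5>1, j++
i=0 j=2: 5>2, j++
i=0 j=3: 5<16, i++
i=1 j=3: 9<16, i++
i=2 j=3: 15<16, i++
i=3 j=3: 18>16, j++
i=3 j=4: 18<26, i++
i=4 j=4: 19<26, i++
i=5 j=4: 20<26, i++
i=6 j=4: 29>26, j++
i=6 j=5: 29>27, j++

intersection = []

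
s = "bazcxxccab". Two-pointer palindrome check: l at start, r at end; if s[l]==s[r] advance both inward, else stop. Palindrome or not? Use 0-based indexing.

[0,9] 'b'=='b' → l++,r--
[1,8] 'a'=='a' → l++,r--
[2,7] 'z'!='c' → stop

not a palindrome (mismatch at 2,7)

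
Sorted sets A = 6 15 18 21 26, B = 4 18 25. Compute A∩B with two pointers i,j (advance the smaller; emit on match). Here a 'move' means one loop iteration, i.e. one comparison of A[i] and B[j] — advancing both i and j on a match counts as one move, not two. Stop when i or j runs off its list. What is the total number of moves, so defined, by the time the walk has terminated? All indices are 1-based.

[i=1,j=1] 6>4 → j++
[i=1,j=2] 6<18 → i++
[i=2,j=2] 15<18 → i++
[i=3,j=2] 18==18 emit → i++,j++
[i=4,j=3] 21<25 → i++
[i=5,j=3] 26>25 → j++

6 moves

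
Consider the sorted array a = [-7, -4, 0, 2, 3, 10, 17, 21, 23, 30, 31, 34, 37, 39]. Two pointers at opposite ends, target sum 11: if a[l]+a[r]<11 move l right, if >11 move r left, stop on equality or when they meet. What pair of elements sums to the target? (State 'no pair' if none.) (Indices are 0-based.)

l=0 r=13: -7+39=32 >11, r--
l=0 r=12: -7+37=30 >11, r--
l=0 r=11: -7+34=27 >11, r--
l=0 r=10: -7+31=24 >11, r--
l=0 r=9: -7+30=23 >11, r--
l=0 r=8: -7+23=16 >11, r--
l=0 r=7: -7+21=14 >11, r--
l=0 r=6: -7+17=10 <11, l++
l=1 r=6: -4+17=13 >11, r--
l=1 r=5: -4+10=6 <11, l++
l=2 r=5: 0+10=10 <11, l++
l=3 r=5: 2+10=12 >11, r--
l=3 r=4: 2+3=5 <11, l++

no pair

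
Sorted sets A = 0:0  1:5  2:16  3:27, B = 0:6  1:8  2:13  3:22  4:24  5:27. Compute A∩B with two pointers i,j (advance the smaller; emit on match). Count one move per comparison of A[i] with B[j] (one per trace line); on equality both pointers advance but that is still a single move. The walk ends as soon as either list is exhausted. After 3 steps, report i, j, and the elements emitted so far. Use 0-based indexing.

[i=0,j=0] 0<6 → i++
[i=1,j=0] 5<6 → i++
[i=2,j=0] 16>6 → j++

i=2, j=1, emitted=[]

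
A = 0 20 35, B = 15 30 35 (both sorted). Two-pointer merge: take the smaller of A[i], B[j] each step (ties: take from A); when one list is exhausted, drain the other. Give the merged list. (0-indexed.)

[i=0,j=0] A[i]=0<=B[j]=15 take 0 → i++
[i=1,j=0] A[i]=20>B[j]=15 take 15 → j++
[i=1,j=1] A[i]=20<=B[j]=30 take 20 → i++
[i=2,j=1] A[i]=35>B[j]=30 take 30 → j++
[i=2,j=2] A[i]=35<=B[j]=35 take 35 → i++
[i=3,j=2] A done, take B[j]=35 → j++

[0, 15, 20, 30, 35, 35]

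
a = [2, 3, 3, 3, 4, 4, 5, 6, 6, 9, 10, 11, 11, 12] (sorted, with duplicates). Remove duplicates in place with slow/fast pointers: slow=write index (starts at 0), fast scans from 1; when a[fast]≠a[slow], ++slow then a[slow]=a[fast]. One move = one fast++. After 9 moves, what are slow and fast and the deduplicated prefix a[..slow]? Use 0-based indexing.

slow=5, fast=10, prefix=[2, 3, 4, 5, 6, 9]

slow=0 fast=1: a[fast]=3≠a[slow]=2 write a[1]=3, slow++,fast++
slow=1 fast=2: a[fast]=3=a[slow] dup, fast++
slow=1 fast=3: a[fast]=3=a[slow] dup, fast++
slow=1 fast=4: a[fast]=4≠a[slow]=3 write a[2]=4, slow++,fast++
slow=2 fast=5: a[fast]=4=a[slow] dup, fast++
slow=2 fast=6: a[fast]=5≠a[slow]=4 write a[3]=5, slow++,fast++
slow=3 fast=7: a[fast]=6≠a[slow]=5 write a[4]=6, slow++,fast++
slow=4 fast=8: a[fast]=6=a[slow] dup, fast++
slow=4 fast=9: a[fast]=9≠a[slow]=6 write a[5]=9, slow++,fast++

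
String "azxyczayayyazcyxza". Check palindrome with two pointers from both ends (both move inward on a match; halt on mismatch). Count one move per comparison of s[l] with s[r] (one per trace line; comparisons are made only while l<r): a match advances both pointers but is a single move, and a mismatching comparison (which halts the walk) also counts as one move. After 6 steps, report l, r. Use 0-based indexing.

[0,17] 'a'=='a' → l++,r--
[1,16] 'z'=='z' → l++,r--
[2,15] 'x'=='x' → l++,r--
[3,14] 'y'=='y' → l++,r--
[4,13] 'c'=='c' → l++,r--
[5,12] 'z'=='z' → l++,r--

l=6, r=11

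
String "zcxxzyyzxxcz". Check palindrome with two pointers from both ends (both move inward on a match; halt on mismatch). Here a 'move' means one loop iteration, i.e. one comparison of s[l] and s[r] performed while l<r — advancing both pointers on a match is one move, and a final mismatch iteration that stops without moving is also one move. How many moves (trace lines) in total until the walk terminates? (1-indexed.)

6 moves

[1,12] 'z'=='z' → l++,r--
[2,11] 'c'=='c' → l++,r--
[3,10] 'x'=='x' → l++,r--
[4,9] 'x'=='x' → l++,r--
[5,8] 'z'=='z' → l++,r--
[6,7] 'y'=='y' → l++,r--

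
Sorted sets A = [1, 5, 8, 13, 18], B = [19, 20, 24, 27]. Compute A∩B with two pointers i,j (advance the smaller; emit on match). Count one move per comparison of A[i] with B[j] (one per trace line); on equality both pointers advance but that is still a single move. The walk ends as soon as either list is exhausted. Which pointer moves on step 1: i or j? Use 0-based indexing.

i

i=0 j=0: 1<19, i++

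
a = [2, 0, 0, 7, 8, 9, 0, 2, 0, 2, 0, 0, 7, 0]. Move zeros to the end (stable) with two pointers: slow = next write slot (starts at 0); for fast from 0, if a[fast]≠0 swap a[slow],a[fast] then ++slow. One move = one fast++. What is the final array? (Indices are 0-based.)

slow=0 fast=0: a[fast]=2≠0 swap→a[0]=2, slow++,fast++
slow=1 fast=1: a[fast]=0, fast++
slow=1 fast=2: a[fast]=0, fast++
slow=1 fast=3: a[fast]=7≠0 swap→a[1]=7, slow++,fast++
slow=2 fast=4: a[fast]=8≠0 swap→a[2]=8, slow++,fast++
slow=3 fast=5: a[fast]=9≠0 swap→a[3]=9, slow++,fast++
slow=4 fast=6: a[fast]=0, fast++
slow=4 fast=7: a[fast]=2≠0 swap→a[4]=2, slow++,fast++
slow=5 fast=8: a[fast]=0, fast++
slow=5 fast=9: a[fast]=2≠0 swap→a[5]=2, slow++,fast++
slow=6 fast=10: a[fast]=0, fast++
slow=6 fast=11: a[fast]=0, fast++
slow=6 fast=12: a[fast]=7≠0 swap→a[6]=7, slow++,fast++
slow=7 fast=13: a[fast]=0, fast++

[2, 7, 8, 9, 2, 2, 7, 0, 0, 0, 0, 0, 0, 0]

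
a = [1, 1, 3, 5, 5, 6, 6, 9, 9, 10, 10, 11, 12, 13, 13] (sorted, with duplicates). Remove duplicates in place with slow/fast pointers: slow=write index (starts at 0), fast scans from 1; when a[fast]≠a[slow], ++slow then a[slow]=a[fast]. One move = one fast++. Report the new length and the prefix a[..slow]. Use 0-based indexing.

length 9; prefix = [1, 3, 5, 6, 9, 10, 11, 12, 13]

(s=0,f=1) a[fast]=1=a[slow] dup → fast++
(s=0,f=2) a[fast]=3≠a[slow]=1 write a[1]=3 → slow++,fast++
(s=1,f=3) a[fast]=5≠a[slow]=3 write a[2]=5 → slow++,fast++
(s=2,f=4) a[fast]=5=a[slow] dup → fast++
(s=2,f=5) a[fast]=6≠a[slow]=5 write a[3]=6 → slow++,fast++
(s=3,f=6) a[fast]=6=a[slow] dup → fast++
(s=3,f=7) a[fast]=9≠a[slow]=6 write a[4]=9 → slow++,fast++
(s=4,f=8) a[fast]=9=a[slow] dup → fast++
(s=4,f=9) a[fast]=10≠a[slow]=9 write a[5]=10 → slow++,fast++
(s=5,f=10) a[fast]=10=a[slow] dup → fast++
(s=5,f=11) a[fast]=11≠a[slow]=10 write a[6]=11 → slow++,fast++
(s=6,f=12) a[fast]=12≠a[slow]=11 write a[7]=12 → slow++,fast++
(s=7,f=13) a[fast]=13≠a[slow]=12 write a[8]=13 → slow++,fast++
(s=8,f=14) a[fast]=13=a[slow] dup → fast++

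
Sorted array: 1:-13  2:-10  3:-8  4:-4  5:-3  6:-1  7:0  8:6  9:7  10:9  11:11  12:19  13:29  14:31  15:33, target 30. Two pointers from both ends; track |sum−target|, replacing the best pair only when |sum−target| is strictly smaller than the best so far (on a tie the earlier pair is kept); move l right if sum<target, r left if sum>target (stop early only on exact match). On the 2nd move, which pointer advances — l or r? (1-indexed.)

l

l=1 r=15: -13+33=20 d=10 *, l++
l=2 r=15: -10+33=23 d=7 *, l++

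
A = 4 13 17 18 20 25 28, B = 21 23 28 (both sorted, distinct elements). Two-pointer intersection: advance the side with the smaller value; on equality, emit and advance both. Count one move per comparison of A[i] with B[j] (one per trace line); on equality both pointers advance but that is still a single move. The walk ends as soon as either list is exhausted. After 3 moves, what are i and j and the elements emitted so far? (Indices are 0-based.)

i=0 j=0: 4<21, i++
i=1 j=0: 13<21, i++
i=2 j=0: 17<21, i++

i=3, j=0, emitted=[]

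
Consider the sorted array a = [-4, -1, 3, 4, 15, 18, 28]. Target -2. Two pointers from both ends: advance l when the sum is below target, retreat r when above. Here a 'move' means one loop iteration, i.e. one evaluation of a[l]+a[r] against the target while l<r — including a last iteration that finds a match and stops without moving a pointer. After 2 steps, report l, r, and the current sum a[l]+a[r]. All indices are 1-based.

l=1, r=5, sum=11

[1,7] -4+28=24 >-2 → r--
[1,6] -4+18=14 >-2 → r--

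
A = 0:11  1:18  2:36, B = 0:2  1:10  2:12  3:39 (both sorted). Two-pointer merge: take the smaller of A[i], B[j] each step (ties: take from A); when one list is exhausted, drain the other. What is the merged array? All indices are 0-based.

i=0 j=0: A[i]=11>B[j]=2 take 2, j++
i=0 j=1: A[i]=11>B[j]=10 take 10, j++
i=0 j=2: A[i]=11<=B[j]=12 take 11, i++
i=1 j=2: A[i]=18>B[j]=12 take 12, j++
i=1 j=3: A[i]=18<=B[j]=39 take 18, i++
i=2 j=3: A[i]=36<=B[j]=39 take 36, i++
i=3 j=3: A done, take B[j]=39, j++

[2, 10, 11, 12, 18, 36, 39]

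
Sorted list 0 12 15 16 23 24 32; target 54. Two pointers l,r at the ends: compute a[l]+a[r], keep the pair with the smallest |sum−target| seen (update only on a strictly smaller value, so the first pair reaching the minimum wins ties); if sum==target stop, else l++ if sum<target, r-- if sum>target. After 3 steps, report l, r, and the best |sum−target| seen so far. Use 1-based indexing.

l=4, r=7, best |Δ|=7

l=1 r=7: 0+32=32 d=22 *, l++
l=2 r=7: 12+32=44 d=10 *, l++
l=3 r=7: 15+32=47 d=7 *, l++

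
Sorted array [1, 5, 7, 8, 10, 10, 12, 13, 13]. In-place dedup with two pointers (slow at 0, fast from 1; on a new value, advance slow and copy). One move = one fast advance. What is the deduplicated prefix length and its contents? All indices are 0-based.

length 7; prefix = [1, 5, 7, 8, 10, 12, 13]

slow=0 fast=1: a[fast]=5≠a[slow]=1 write a[1]=5, slow++,fast++
slow=1 fast=2: a[fast]=7≠a[slow]=5 write a[2]=7, slow++,fast++
slow=2 fast=3: a[fast]=8≠a[slow]=7 write a[3]=8, slow++,fast++
slow=3 fast=4: a[fast]=10≠a[slow]=8 write a[4]=10, slow++,fast++
slow=4 fast=5: a[fast]=10=a[slow] dup, fast++
slow=4 fast=6: a[fast]=12≠a[slow]=10 write a[5]=12, slow++,fast++
slow=5 fast=7: a[fast]=13≠a[slow]=12 write a[6]=13, slow++,fast++
slow=6 fast=8: a[fast]=13=a[slow] dup, fast++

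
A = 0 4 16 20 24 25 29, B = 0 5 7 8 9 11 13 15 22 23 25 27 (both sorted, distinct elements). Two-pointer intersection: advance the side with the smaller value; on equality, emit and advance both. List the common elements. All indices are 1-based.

[i=1,j=1] 0==0 emit → i++,j++
[i=2,j=2] 4<5 → i++
[i=3,j=2] 16>5 → j++
[i=3,j=3] 16>7 → j++
[i=3,j=4] 16>8 → j++
[i=3,j=5] 16>9 → j++
[i=3,j=6] 16>11 → j++
[i=3,j=7] 16>13 → j++
[i=3,j=8] 16>15 → j++
[i=3,j=9] 16<22 → i++
[i=4,j=9] 20<22 → i++
[i=5,j=9] 24>22 → j++
[i=5,j=10] 24>23 → j++
[i=5,j=11] 24<25 → i++
[i=6,j=11] 25==25 emit → i++,j++
[i=7,j=12] 29>27 → j++

intersection = [0, 25]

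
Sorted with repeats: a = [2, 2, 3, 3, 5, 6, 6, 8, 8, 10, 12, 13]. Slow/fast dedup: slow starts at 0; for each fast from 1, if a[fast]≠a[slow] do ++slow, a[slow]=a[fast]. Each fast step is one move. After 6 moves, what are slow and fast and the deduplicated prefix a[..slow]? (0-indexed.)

slow=0 fast=1: a[fast]=2=a[slow] dup, fast++
slow=0 fast=2: a[fast]=3≠a[slow]=2 write a[1]=3, slow++,fast++
slow=1 fast=3: a[fast]=3=a[slow] dup, fast++
slow=1 fast=4: a[fast]=5≠a[slow]=3 write a[2]=5, slow++,fast++
slow=2 fast=5: a[fast]=6≠a[slow]=5 write a[3]=6, slow++,fast++
slow=3 fast=6: a[fast]=6=a[slow] dup, fast++

slow=3, fast=7, prefix=[2, 3, 5, 6]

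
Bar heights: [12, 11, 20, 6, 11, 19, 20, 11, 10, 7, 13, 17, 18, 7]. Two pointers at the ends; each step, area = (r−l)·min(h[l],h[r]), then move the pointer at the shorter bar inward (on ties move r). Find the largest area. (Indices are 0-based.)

max area = 180

[0,13] min(12,7)*13=91 best=91 * → r--
[0,12] min(12,18)*12=144 best=144 * → l++
[1,12] min(11,18)*11=121 best=144 → l++
[2,12] min(20,18)*10=180 best=180 * → r--
[2,11] min(20,17)*9=153 best=180 → r--
[2,10] min(20,13)*8=104 best=180 → r--
[2,9] min(20,7)*7=49 best=180 → r--
[2,8] min(20,10)*6=60 best=180 → r--
[2,7] min(20,11)*5=55 best=180 → r--
[2,6] min(20,20)*4=80 best=180 → r--
[2,5] min(20,19)*3=57 best=180 → r--
[2,4] min(20,11)*2=22 best=180 → r--
[2,3] min(20,6)*1=6 best=180 → r--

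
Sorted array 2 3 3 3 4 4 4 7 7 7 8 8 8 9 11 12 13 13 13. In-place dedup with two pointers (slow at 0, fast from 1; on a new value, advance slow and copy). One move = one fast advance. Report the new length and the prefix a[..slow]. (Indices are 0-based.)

(s=0,f=1) a[fast]=3≠a[slow]=2 write a[1]=3 → slow++,fast++
(s=1,f=2) a[fast]=3=a[slow] dup → fast++
(s=1,f=3) a[fast]=3=a[slow] dup → fast++
(s=1,f=4) a[fast]=4≠a[slow]=3 write a[2]=4 → slow++,fast++
(s=2,f=5) a[fast]=4=a[slow] dup → fast++
(s=2,f=6) a[fast]=4=a[slow] dup → fast++
(s=2,f=7) a[fast]=7≠a[slow]=4 write a[3]=7 → slow++,fast++
(s=3,f=8) a[fast]=7=a[slow] dup → fast++
(s=3,f=9) a[fast]=7=a[slow] dup → fast++
(s=3,f=10) a[fast]=8≠a[slow]=7 write a[4]=8 → slow++,fast++
(s=4,f=11) a[fast]=8=a[slow] dup → fast++
(s=4,f=12) a[fast]=8=a[slow] dup → fast++
(s=4,f=13) a[fast]=9≠a[slow]=8 write a[5]=9 → slow++,fast++
(s=5,f=14) a[fast]=11≠a[slow]=9 write a[6]=11 → slow++,fast++
(s=6,f=15) a[fast]=12≠a[slow]=11 write a[7]=12 → slow++,fast++
(s=7,f=16) a[fast]=13≠a[slow]=12 write a[8]=13 → slow++,fast++
(s=8,f=17) a[fast]=13=a[slow] dup → fast++
(s=8,f=18) a[fast]=13=a[slow] dup → fast++

length 9; prefix = [2, 3, 4, 7, 8, 9, 11, 12, 13]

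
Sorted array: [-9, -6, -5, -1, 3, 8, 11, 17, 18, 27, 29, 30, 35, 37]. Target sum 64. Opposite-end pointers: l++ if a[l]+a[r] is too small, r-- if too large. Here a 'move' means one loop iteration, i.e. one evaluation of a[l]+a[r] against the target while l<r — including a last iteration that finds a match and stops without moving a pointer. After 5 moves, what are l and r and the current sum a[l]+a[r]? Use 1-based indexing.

l=6, r=14, sum=45

l=1 r=14: -9+37=28 <64, l++
l=2 r=14: -6+37=31 <64, l++
l=3 r=14: -5+37=32 <64, l++
l=4 r=14: -1+37=36 <64, l++
l=5 r=14: 3+37=40 <64, l++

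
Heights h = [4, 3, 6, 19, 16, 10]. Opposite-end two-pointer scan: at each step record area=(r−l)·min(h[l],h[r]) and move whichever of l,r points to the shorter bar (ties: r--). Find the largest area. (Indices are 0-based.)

max area = 20

l=0 r=5: min(4,10)*5=20 best=20 *, l++
l=1 r=5: min(3,10)*4=12 best=20, l++
l=2 r=5: min(6,10)*3=18 best=20, l++
l=3 r=5: min(19,10)*2=20 best=20, r--
l=3 r=4: min(19,16)*1=16 best=20, r--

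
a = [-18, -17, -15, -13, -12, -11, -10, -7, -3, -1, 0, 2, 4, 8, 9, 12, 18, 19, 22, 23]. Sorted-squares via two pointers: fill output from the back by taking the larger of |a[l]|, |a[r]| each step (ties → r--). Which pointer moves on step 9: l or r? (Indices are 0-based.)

r

l=0 r=19: |-18|<=|23| out[19]=529, r--
l=0 r=18: |-18|<=|22| out[18]=484, r--
l=0 r=17: |-18|<=|19| out[17]=361, r--
l=0 r=16: |-18|<=|18| out[16]=324, r--
l=0 r=15: |-18|>|12| out[15]=324, l++
l=1 r=15: |-17|>|12| out[14]=289, l++
l=2 r=15: |-15|>|12| out[13]=225, l++
l=3 r=15: |-13|>|12| out[12]=169, l++
l=4 r=15: |-12|<=|12| out[11]=144, r--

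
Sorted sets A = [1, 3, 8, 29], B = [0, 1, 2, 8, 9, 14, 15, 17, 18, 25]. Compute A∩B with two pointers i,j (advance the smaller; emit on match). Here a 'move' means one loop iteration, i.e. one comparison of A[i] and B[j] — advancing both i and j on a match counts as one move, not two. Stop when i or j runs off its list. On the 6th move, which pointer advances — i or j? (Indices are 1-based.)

j

i=1 j=1: 1>0, j++
i=1 j=2: 1==1 emit, i++,j++
i=2 j=3: 3>2, j++
i=2 j=4: 3<8, i++
i=3 j=4: 8==8 emit, i++,j++
i=4 j=5: 29>9, j++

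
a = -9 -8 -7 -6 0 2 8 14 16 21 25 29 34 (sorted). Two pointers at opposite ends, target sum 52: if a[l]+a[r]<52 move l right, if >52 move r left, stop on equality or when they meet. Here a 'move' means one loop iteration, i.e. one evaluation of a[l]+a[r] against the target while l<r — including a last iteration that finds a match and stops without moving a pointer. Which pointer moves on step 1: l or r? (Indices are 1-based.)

[1,13] -9+34=25 <52 → l++

l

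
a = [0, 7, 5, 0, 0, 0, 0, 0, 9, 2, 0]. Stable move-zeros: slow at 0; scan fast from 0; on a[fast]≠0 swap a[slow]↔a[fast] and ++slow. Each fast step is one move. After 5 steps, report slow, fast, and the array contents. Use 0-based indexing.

slow=2, fast=5, a=[7, 5, 0, 0, 0, 0, 0, 0, 9, 2, 0]

(s=0,f=0) a[fast]=0 → fast++
(s=0,f=1) a[fast]=7≠0 swap→a[0]=7 → slow++,fast++
(s=1,f=2) a[fast]=5≠0 swap→a[1]=5 → slow++,fast++
(s=2,f=3) a[fast]=0 → fast++
(s=2,f=4) a[fast]=0 → fast++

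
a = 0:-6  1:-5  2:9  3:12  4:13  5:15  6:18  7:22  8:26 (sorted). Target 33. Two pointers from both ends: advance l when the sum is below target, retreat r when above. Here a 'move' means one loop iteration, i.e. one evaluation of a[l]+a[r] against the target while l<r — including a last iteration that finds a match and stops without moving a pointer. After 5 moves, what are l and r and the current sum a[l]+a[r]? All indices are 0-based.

l=0 r=8: -6+26=20 <33, l++
l=1 r=8: -5+26=21 <33, l++
l=2 r=8: 9+26=35 >33, r--
l=2 r=7: 9+22=31 <33, l++
l=3 r=7: 12+22=34 >33, r--

l=3, r=6, sum=30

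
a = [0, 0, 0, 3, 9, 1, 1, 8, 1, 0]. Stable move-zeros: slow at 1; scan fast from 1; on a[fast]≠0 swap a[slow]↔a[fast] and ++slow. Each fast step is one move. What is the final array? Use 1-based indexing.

slow=1 fast=1: a[fast]=0, fast++
slow=1 fast=2: a[fast]=0, fast++
slow=1 fast=3: a[fast]=0, fast++
slow=1 fast=4: a[fast]=3≠0 swap→a[1]=3, slow++,fast++
slow=2 fast=5: a[fast]=9≠0 swap→a[2]=9, slow++,fast++
slow=3 fast=6: a[fast]=1≠0 swap→a[3]=1, slow++,fast++
slow=4 fast=7: a[fast]=1≠0 swap→a[4]=1, slow++,fast++
slow=5 fast=8: a[fast]=8≠0 swap→a[5]=8, slow++,fast++
slow=6 fast=9: a[fast]=1≠0 swap→a[6]=1, slow++,fast++
slow=7 fast=10: a[fast]=0, fast++

[3, 9, 1, 1, 8, 1, 0, 0, 0, 0]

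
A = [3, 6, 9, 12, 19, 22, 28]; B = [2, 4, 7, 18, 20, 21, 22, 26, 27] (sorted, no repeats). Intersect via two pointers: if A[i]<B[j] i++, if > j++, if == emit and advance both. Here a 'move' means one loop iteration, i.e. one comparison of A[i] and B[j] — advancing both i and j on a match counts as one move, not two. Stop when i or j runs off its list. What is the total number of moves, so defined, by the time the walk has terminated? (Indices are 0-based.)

i=0 j=0: 3>2, j++
i=0 j=1: 3<4, i++
i=1 j=1: 6>4, j++
i=1 j=2: 6<7, i++
i=2 j=2: 9>7, j++
i=2 j=3: 9<18, i++
i=3 j=3: 12<18, i++
i=4 j=3: 19>18, j++
i=4 j=4: 19<20, i++
i=5 j=4: 22>20, j++
i=5 j=5: 22>21, j++
i=5 j=6: 22==22 emit, i++,j++
i=6 j=7: 28>26, j++
i=6 j=8: 28>27, j++

14 moves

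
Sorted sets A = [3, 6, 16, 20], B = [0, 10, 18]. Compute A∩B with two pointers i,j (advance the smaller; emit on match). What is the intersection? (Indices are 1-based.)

[i=1,j=1] 3>0 → j++
[i=1,j=2] 3<10 → i++
[i=2,j=2] 6<10 → i++
[i=3,j=2] 16>10 → j++
[i=3,j=3] 16<18 → i++
[i=4,j=3] 20>18 → j++

intersection = []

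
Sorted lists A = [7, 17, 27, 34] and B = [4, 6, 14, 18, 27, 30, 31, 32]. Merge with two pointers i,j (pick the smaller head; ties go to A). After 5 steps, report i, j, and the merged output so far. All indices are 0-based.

[i=0,j=0] A[i]=7>B[j]=4 take 4 → j++
[i=0,j=1] A[i]=7>B[j]=6 take 6 → j++
[i=0,j=2] A[i]=7<=B[j]=14 take 7 → i++
[i=1,j=2] A[i]=17>B[j]=14 take 14 → j++
[i=1,j=3] A[i]=17<=B[j]=18 take 17 → i++

i=2, j=3, merged so far=[4, 6, 7, 14, 17]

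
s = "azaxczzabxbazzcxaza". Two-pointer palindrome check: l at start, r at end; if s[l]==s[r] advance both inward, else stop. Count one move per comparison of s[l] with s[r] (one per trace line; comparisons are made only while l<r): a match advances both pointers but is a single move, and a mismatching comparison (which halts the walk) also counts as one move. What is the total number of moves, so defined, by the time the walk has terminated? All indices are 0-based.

[0,18] 'a'=='a' → l++,r--
[1,17] 'z'=='z' → l++,r--
[2,16] 'a'=='a' → l++,r--
[3,15] 'x'=='x' → l++,r--
[4,14] 'c'=='c' → l++,r--
[5,13] 'z'=='z' → l++,r--
[6,12] 'z'=='z' → l++,r--
[7,11] 'a'=='a' → l++,r--
[8,10] 'b'=='b' → l++,r--

9 moves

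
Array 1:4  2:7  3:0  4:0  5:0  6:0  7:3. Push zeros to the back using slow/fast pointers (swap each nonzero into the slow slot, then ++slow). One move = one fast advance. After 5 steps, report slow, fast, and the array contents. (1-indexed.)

(s=1,f=1) a[fast]=4≠0 swap→a[1]=4 → slow++,fast++
(s=2,f=2) a[fast]=7≠0 swap→a[2]=7 → slow++,fast++
(s=3,f=3) a[fast]=0 → fast++
(s=3,f=4) a[fast]=0 → fast++
(s=3,f=5) a[fast]=0 → fast++

slow=3, fast=6, a=[4, 7, 0, 0, 0, 0, 3]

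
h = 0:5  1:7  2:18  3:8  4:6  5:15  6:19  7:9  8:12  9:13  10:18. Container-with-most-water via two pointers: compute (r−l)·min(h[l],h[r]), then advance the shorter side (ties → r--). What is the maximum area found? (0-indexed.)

[0,10] min(5,18)*10=50 best=50 * → l++
[1,10] min(7,18)*9=63 best=63 * → l++
[2,10] min(18,18)*8=144 best=144 * → r--
[2,9] min(18,13)*7=91 best=144 → r--
[2,8] min(18,12)*6=72 best=144 → r--
[2,7] min(18,9)*5=45 best=144 → r--
[2,6] min(18,19)*4=72 best=144 → l++
[3,6] min(8,19)*3=24 best=144 → l++
[4,6] min(6,19)*2=12 best=144 → l++
[5,6] min(15,19)*1=15 best=144 → l++

max area = 144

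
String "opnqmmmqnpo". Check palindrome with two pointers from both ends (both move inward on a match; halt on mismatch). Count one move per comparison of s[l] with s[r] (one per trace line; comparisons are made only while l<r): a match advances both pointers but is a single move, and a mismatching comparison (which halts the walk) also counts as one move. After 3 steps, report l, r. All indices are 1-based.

l=4, r=8

[1,11] 'o'=='o' → l++,r--
[2,10] 'p'=='p' → l++,r--
[3,9] 'n'=='n' → l++,r--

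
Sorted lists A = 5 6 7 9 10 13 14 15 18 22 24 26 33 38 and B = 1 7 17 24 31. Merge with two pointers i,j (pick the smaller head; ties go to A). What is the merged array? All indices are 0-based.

[1, 5, 6, 7, 7, 9, 10, 13, 14, 15, 17, 18, 22, 24, 24, 26, 31, 33, 38]

[i=0,j=0] A[i]=5>B[j]=1 take 1 → j++
[i=0,j=1] A[i]=5<=B[j]=7 take 5 → i++
[i=1,j=1] A[i]=6<=B[j]=7 take 6 → i++
[i=2,j=1] A[i]=7<=B[j]=7 take 7 → i++
[i=3,j=1] A[i]=9>B[j]=7 take 7 → j++
[i=3,j=2] A[i]=9<=B[j]=17 take 9 → i++
[i=4,j=2] A[i]=10<=B[j]=17 take 10 → i++
[i=5,j=2] A[i]=13<=B[j]=17 take 13 → i++
[i=6,j=2] A[i]=14<=B[j]=17 take 14 → i++
[i=7,j=2] A[i]=15<=B[j]=17 take 15 → i++
[i=8,j=2] A[i]=18>B[j]=17 take 17 → j++
[i=8,j=3] A[i]=18<=B[j]=24 take 18 → i++
[i=9,j=3] A[i]=22<=B[j]=24 take 22 → i++
[i=10,j=3] A[i]=24<=B[j]=24 take 24 → i++
[i=11,j=3] A[i]=26>B[j]=24 take 24 → j++
[i=11,j=4] A[i]=26<=B[j]=31 take 26 → i++
[i=12,j=4] A[i]=33>B[j]=31 take 31 → j++
[i=12,j=5] B done, take A[i]=33 → i++
[i=13,j=5] B done, take A[i]=38 → i++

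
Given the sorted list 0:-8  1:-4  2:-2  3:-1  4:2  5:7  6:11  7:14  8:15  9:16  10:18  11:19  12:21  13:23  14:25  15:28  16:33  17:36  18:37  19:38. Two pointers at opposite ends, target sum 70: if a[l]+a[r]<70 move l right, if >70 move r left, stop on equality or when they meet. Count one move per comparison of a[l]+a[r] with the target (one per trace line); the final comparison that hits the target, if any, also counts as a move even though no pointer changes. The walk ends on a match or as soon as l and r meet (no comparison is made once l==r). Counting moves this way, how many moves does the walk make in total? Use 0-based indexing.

18 moves

l=0 r=19: -8+38=30 <70, l++
l=1 r=19: -4+38=34 <70, l++
l=2 r=19: -2+38=36 <70, l++
l=3 r=19: -1+38=37 <70, l++
l=4 r=19: 2+38=40 <70, l++
l=5 r=19: 7+38=45 <70, l++
l=6 r=19: 11+38=49 <70, l++
l=7 r=19: 14+38=52 <70, l++
l=8 r=19: 15+38=53 <70, l++
l=9 r=19: 16+38=54 <70, l++
l=10 r=19: 18+38=56 <70, l++
l=11 r=19: 19+38=57 <70, l++
l=12 r=19: 21+38=59 <70, l++
l=13 r=19: 23+38=61 <70, l++
l=14 r=19: 25+38=63 <70, l++
l=15 r=19: 28+38=66 <70, l++
l=16 r=19: 33+38=71 >70, r--
l=16 r=18: 33+37=70, found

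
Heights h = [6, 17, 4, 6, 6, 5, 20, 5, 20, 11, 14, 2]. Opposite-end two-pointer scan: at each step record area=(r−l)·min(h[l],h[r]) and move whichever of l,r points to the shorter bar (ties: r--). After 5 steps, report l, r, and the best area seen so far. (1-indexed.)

l=1 r=12: min(6,2)*11=22 best=22 *, r--
l=1 r=11: min(6,14)*10=60 best=60 *, l++
l=2 r=11: min(17,14)*9=126 best=126 *, r--
l=2 r=10: min(17,11)*8=88 best=126, r--
l=2 r=9: min(17,20)*7=119 best=126, l++

l=3, r=9, best area=126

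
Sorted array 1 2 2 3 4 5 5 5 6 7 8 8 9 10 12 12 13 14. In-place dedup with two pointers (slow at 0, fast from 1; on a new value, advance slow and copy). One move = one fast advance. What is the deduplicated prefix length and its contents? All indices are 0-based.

slow=0 fast=1: a[fast]=2≠a[slow]=1 write a[1]=2, slow++,fast++
slow=1 fast=2: a[fast]=2=a[slow] dup, fast++
slow=1 fast=3: a[fast]=3≠a[slow]=2 write a[2]=3, slow++,fast++
slow=2 fast=4: a[fast]=4≠a[slow]=3 write a[3]=4, slow++,fast++
slow=3 fast=5: a[fast]=5≠a[slow]=4 write a[4]=5, slow++,fast++
slow=4 fast=6: a[fast]=5=a[slow] dup, fast++
slow=4 fast=7: a[fast]=5=a[slow] dup, fast++
slow=4 fast=8: a[fast]=6≠a[slow]=5 write a[5]=6, slow++,fast++
slow=5 fast=9: a[fast]=7≠a[slow]=6 write a[6]=7, slow++,fast++
slow=6 fast=10: a[fast]=8≠a[slow]=7 write a[7]=8, slow++,fast++
slow=7 fast=11: a[fast]=8=a[slow] dup, fast++
slow=7 fast=12: a[fast]=9≠a[slow]=8 write a[8]=9, slow++,fast++
slow=8 fast=13: a[fast]=10≠a[slow]=9 write a[9]=10, slow++,fast++
slow=9 fast=14: a[fast]=12≠a[slow]=10 write a[10]=12, slow++,fast++
slow=10 fast=15: a[fast]=12=a[slow] dup, fast++
slow=10 fast=16: a[fast]=13≠a[slow]=12 write a[11]=13, slow++,fast++
slow=11 fast=17: a[fast]=14≠a[slow]=13 write a[12]=14, slow++,fast++

length 13; prefix = [1, 2, 3, 4, 5, 6, 7, 8, 9, 10, 12, 13, 14]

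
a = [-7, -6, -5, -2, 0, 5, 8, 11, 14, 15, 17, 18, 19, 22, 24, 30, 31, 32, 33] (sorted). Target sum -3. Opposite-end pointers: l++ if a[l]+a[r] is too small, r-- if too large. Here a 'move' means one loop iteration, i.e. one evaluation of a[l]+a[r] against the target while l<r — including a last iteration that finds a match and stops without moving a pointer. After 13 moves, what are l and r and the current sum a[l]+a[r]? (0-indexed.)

[0,18] -7+33=26 >-3 → r--
[0,17] -7+32=25 >-3 → r--
[0,16] -7+31=24 >-3 → r--
[0,15] -7+30=23 >-3 → r--
[0,14] -7+24=17 >-3 → r--
[0,13] -7+22=15 >-3 → r--
[0,12] -7+19=12 >-3 → r--
[0,11] -7+18=11 >-3 → r--
[0,10] -7+17=10 >-3 → r--
[0,9] -7+15=8 >-3 → r--
[0,8] -7+14=7 >-3 → r--
[0,7] -7+11=4 >-3 → r--
[0,6] -7+8=1 >-3 → r--

l=0, r=5, sum=-2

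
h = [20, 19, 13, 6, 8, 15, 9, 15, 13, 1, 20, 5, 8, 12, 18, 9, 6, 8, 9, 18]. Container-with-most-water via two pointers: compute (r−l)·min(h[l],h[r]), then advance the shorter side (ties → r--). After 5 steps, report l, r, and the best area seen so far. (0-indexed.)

l=0, r=14, best area=342

l=0 r=19: min(20,18)*19=342 best=342 *, r--
l=0 r=18: min(20,9)*18=162 best=342, r--
l=0 r=17: min(20,8)*17=136 best=342, r--
l=0 r=16: min(20,6)*16=96 best=342, r--
l=0 r=15: min(20,9)*15=135 best=342, r--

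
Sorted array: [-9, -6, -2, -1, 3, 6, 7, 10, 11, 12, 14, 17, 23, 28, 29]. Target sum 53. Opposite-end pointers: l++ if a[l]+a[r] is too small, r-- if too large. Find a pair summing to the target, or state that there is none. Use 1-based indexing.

no pair

l=1 r=15: -9+29=20 <53, l++
l=2 r=15: -6+29=23 <53, l++
l=3 r=15: -2+29=27 <53, l++
l=4 r=15: -1+29=28 <53, l++
l=5 r=15: 3+29=32 <53, l++
l=6 r=15: 6+29=35 <53, l++
l=7 r=15: 7+29=36 <53, l++
l=8 r=15: 10+29=39 <53, l++
l=9 r=15: 11+29=40 <53, l++
l=10 r=15: 12+29=41 <53, l++
l=11 r=15: 14+29=43 <53, l++
l=12 r=15: 17+29=46 <53, l++
l=13 r=15: 23+29=52 <53, l++
l=14 r=15: 28+29=57 >53, r--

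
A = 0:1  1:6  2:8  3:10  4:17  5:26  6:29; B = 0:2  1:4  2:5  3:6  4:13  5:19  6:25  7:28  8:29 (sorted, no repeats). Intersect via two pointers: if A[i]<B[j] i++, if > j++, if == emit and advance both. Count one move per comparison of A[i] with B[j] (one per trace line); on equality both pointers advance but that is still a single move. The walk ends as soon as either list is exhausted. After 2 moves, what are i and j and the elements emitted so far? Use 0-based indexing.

i=1, j=1, emitted=[]

[i=0,j=0] 1<2 → i++
[i=1,j=0] 6>2 → j++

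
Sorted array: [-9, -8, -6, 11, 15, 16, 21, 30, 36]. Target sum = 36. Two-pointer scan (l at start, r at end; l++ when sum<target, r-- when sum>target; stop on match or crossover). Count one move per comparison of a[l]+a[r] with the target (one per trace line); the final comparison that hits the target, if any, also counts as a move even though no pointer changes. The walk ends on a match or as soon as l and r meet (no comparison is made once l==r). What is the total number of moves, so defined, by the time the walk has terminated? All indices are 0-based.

7 moves

l=0 r=8: -9+36=27 <36, l++
l=1 r=8: -8+36=28 <36, l++
l=2 r=8: -6+36=30 <36, l++
l=3 r=8: 11+36=47 >36, r--
l=3 r=7: 11+30=41 >36, r--
l=3 r=6: 11+21=32 <36, l++
l=4 r=6: 15+21=36, found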